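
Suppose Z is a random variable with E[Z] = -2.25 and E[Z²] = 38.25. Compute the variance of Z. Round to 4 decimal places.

V(Z) = 38.25 − (-2.25)² = 33.1875

33.1875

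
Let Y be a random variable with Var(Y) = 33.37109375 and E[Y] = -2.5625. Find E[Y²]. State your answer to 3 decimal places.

E[Y²] = Var(Y) + (E[Y])² = 33.37109375 + (-2.5625)² = 39.9375

39.938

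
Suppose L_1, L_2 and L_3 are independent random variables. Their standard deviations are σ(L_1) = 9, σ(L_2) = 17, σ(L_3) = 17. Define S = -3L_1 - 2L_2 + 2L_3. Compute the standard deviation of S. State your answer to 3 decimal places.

V(L_1) = 81, V(L_2) = 289, V(L_3) = 289
By independence, V(S) = (-3)²V(L_1) + (-2)²V(L_2) + (2)²V(L_3)
= (-3)²·81 + (-2)²·289 + (2)²·289 = 3041
σ(S) = √3041 ≈ 55.145

55.145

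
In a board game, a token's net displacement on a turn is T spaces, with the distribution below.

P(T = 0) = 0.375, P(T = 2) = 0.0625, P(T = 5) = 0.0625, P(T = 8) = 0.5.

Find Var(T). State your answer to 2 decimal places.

14.12

E[T] = (0)(0.375) + (2)(0.0625) + (5)(0.0625) + (8)(0.5) = 4.4375
E[T²] = (0)²(0.375) + (2)²(0.0625) + (5)²(0.0625) + (8)²(0.5) = 33.8125
Var(T) = E[T²] − (E[T])² = 33.8125 − (4.4375)² = 14.12109375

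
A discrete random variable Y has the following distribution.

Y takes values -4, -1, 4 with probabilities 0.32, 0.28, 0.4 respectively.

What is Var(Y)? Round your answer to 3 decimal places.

11.798

E[Y] = (-4)(0.32) + (-1)(0.28) + (4)(0.4) = 0.04
E[Y²] = (-4)²(0.32) + (-1)²(0.28) + (4)²(0.4) = 11.8
Var(Y) = E[Y²] − (E[Y])² = 11.8 − (0.04)² = 11.7984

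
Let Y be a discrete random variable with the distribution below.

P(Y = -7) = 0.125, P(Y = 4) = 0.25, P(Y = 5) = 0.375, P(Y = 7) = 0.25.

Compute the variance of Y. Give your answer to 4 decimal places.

17.6875

E[Y] = (-7)(0.125) + (4)(0.25) + (5)(0.375) + (7)(0.25) = 3.75
E[Y²] = (-7)²(0.125) + (4)²(0.25) + (5)²(0.375) + (7)²(0.25) = 31.75
Var(Y) = E[Y²] − (E[Y])² = 31.75 − (3.75)² = 17.6875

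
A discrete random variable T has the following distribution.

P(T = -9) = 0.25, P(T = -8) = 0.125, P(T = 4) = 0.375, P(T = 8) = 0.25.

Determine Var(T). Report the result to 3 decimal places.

E[T] = (-9)(0.25) + (-8)(0.125) + (4)(0.375) + (8)(0.25) = 0.25
E[T²] = (-9)²(0.25) + (-8)²(0.125) + (4)²(0.375) + (8)²(0.25) = 50.25
Var(T) = E[T²] − (E[T])² = 50.25 − (0.25)² = 50.1875

50.188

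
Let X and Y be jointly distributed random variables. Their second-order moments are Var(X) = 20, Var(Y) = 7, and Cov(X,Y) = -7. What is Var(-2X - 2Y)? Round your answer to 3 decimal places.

52.000

Var(-2X - 2Y) = (-2)²·Var(X) + (-2)²·Var(Y) + 2·(-2)·(-2)·Cov(X,Y)
= 4·20 + 4·7 + 8·-7 = 52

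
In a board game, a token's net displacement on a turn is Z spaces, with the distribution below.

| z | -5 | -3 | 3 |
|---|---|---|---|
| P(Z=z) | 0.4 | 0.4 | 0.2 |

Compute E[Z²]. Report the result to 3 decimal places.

15.400

E[Z²] = (-5)²(0.4) + (-3)²(0.4) + (3)²(0.2) = 15.4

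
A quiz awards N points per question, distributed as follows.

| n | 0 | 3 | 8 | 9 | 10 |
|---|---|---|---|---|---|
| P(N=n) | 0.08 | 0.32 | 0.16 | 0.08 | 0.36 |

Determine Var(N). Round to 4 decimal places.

E[N] = (0)(0.08) + (3)(0.32) + (8)(0.16) + (9)(0.08) + (10)(0.36) = 6.56
E[N²] = (0)²(0.08) + (3)²(0.32) + (8)²(0.16) + (9)²(0.08) + (10)²(0.36) = 55.6
Var(N) = E[N²] − (E[N])² = 55.6 − (6.56)² = 12.5664

12.5664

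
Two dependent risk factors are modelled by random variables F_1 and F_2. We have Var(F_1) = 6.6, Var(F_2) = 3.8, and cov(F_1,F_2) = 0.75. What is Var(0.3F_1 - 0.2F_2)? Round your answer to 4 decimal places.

Var(0.3F_1 - 0.2F_2) = (0.3)²·Var(F_1) + (-0.2)²·Var(F_2) + 2·(0.3)·(-0.2)·cov(F_1,F_2)
= 0.09·6.6 + 0.04·3.8 + -0.12·0.75 = 0.656

0.6560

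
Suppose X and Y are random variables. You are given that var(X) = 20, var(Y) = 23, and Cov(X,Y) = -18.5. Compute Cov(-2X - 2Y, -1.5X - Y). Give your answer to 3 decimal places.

Cov(-2X - 2Y, -1.5X - Y) = (-2)(-1.5)var(X) + (-2)(-1)var(Y) + [(-2)(-1) + (-2)(-1.5)]Cov(X,Y)
= 3·20 + 2·23 + 5·-18.5 = 13.5

13.500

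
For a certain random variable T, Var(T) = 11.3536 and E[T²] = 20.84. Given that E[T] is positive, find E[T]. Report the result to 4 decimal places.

(E[T])² = E[T²] − Var(T) = 20.84 − 11.3536 = 9.4864
E[T] = √9.4864 = 3.08

3.0800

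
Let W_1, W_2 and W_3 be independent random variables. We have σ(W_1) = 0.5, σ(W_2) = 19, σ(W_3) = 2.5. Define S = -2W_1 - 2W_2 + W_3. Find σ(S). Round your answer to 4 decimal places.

38.0953

var(W_1) = 0.25, var(W_2) = 361, var(W_3) = 6.25
By independence, var(S) = (-2)²var(W_1) + (-2)²var(W_2) + (1)²var(W_3)
= (-2)²·0.25 + (-2)²·361 + (1)²·6.25 = 1451.25
σ(S) = √1451.25 ≈ 38.0953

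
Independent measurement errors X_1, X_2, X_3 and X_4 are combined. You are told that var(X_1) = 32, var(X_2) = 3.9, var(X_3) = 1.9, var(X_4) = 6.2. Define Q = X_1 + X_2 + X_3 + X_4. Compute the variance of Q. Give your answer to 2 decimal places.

44.00

By independence, var(Q) = (1)²var(X_1) + (1)²var(X_2) + (1)²var(X_3) + (1)²var(X_4)
= (1)²·32 + (1)²·3.9 + (1)²·1.9 + (1)²·6.2 = 44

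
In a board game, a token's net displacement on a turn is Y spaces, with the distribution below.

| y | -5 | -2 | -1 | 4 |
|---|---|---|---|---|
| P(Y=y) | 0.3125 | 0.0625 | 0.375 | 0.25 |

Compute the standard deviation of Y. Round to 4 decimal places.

E[Y] = (-5)(0.3125) + (-2)(0.0625) + (-1)(0.375) + (4)(0.25) = -1.0625
E[Y²] = (-5)²(0.3125) + (-2)²(0.0625) + (-1)²(0.375) + (4)²(0.25) = 12.4375
Var(Y) = E[Y²] − (E[Y])² = 12.4375 − (-1.0625)² = 11.30859375
sd(Y) = √11.30859375 ≈ 3.3628

3.3628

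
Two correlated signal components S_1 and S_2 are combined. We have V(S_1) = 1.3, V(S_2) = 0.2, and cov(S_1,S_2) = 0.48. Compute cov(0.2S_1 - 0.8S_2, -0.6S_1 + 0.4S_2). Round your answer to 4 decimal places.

cov(0.2S_1 - 0.8S_2, -0.6S_1 + 0.4S_2) = (0.2)(-0.6)V(S_1) + (-0.8)(0.4)V(S_2) + [(0.2)(0.4) + (-0.8)(-0.6)]cov(S_1,S_2)
= -0.12·1.3 + -0.32·0.2 + 0.56·0.48 = 0.0488

0.0488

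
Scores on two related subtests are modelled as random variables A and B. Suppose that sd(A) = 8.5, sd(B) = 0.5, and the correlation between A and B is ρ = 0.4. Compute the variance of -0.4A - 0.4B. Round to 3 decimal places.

Var(A) = (8.5)² = 72.25;  Var(B) = (0.5)² = 0.25
cov(A,B) = ρ·sd(A)·sd(B) = 0.4·8.5·0.5 = 1.7
Var(-0.4A - 0.4B) = (-0.4)²·Var(A) + (-0.4)²·Var(B) + 2·(-0.4)·(-0.4)·cov(A,B)
= 0.16·72.25 + 0.16·0.25 + 0.32·1.7 = 12.144

12.144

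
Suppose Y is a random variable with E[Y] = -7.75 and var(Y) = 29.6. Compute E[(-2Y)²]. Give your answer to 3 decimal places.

E[-2Y] = -2·-7.75 = 15.5
var(-2Y) = (-2)²·29.6 = 118.4
E[(-2Y)²] = var((-2Y)) + (E[(-2Y)])² = 118.4 + (15.5)² = 358.65

358.650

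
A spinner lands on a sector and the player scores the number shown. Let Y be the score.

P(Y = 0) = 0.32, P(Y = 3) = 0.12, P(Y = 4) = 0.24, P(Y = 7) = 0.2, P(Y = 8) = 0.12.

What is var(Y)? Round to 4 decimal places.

E[Y] = (0)(0.32) + (3)(0.12) + (4)(0.24) + (7)(0.2) + (8)(0.12) = 3.68
E[Y²] = (0)²(0.32) + (3)²(0.12) + (4)²(0.24) + (7)²(0.2) + (8)²(0.12) = 22.4
var(Y) = E[Y²] − (E[Y])² = 22.4 − (3.68)² = 8.8576

8.8576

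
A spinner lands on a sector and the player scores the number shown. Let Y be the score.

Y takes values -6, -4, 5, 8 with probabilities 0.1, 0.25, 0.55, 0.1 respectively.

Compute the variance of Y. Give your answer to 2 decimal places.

23.95

E[Y] = (-6)(0.1) + (-4)(0.25) + (5)(0.55) + (8)(0.1) = 1.95
E[Y²] = (-6)²(0.1) + (-4)²(0.25) + (5)²(0.55) + (8)²(0.1) = 27.75
V(Y) = E[Y²] − (E[Y])² = 27.75 − (1.95)² = 23.9475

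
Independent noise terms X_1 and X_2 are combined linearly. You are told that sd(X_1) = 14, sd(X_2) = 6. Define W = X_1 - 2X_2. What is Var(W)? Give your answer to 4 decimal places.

Var(X_1) = 196, Var(X_2) = 36
By independence, Var(W) = (1)²Var(X_1) + (-2)²Var(X_2)
= (1)²·196 + (-2)²·36 = 340

340.0000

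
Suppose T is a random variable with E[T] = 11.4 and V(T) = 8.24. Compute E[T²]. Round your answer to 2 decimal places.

138.20

E[T²] = V(T) + (E[T])² = 8.24 + (11.4)² = 138.2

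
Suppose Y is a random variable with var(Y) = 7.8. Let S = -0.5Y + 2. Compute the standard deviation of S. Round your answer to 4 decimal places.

1.3964

var(-0.5Y + 2) = (-0.5)²·7.8 = 1.95
σ(S) = √1.95 ≈ 1.3964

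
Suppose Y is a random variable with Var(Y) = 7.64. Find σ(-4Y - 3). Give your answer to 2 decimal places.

11.06

Var(-4Y - 3) = (-4)²·7.64 = 122.24
σ(-4Y - 3) = √122.24 ≈ 11.06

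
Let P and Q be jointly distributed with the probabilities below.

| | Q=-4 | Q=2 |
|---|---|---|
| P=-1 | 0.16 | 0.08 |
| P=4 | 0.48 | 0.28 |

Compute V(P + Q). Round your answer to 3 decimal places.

E[P] = 2.8,  E[Q] = -1.84,  E[PQ] = -4.96
V(P) = 12.4 − (2.8)² = 4.56;  V(Q) = 11.68 − (-1.84)² = 8.2944
Cov(P,Q) = -4.96 − (2.8)(-1.84) = 0.192
V(P + Q) = (1)²·4.56 + (1)²·8.2944 + 2·(1)·(1)·0.192 = 13.2384

13.238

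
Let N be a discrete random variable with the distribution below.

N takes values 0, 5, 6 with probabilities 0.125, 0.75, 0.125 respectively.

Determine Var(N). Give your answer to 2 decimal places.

3.00

E[N] = (0)(0.125) + (5)(0.75) + (6)(0.125) = 4.5
E[N²] = (0)²(0.125) + (5)²(0.75) + (6)²(0.125) = 23.25
Var(N) = E[N²] − (E[N])² = 23.25 − (4.5)² = 3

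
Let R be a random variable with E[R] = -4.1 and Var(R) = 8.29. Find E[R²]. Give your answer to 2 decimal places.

25.10

E[R²] = Var(R) + (E[R])² = 8.29 + (-4.1)² = 25.1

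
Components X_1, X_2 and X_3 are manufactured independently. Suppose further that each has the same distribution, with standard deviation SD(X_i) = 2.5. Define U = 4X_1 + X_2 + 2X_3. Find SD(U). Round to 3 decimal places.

V(X_i) = (2.5)² = 6.25
By independence, V(U) = (4)²V(X_1) + (1)²V(X_2) + (2)²V(X_3)
= (4)²·6.25 + (1)²·6.25 + (2)²·6.25 = 131.25
SD(U) = √131.25 ≈ 11.456

11.456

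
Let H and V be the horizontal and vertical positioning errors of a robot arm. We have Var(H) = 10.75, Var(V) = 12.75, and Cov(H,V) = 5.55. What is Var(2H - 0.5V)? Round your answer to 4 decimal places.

Var(2H - 0.5V) = (2)²·Var(H) + (-0.5)²·Var(V) + 2·(2)·(-0.5)·Cov(H,V)
= 4·10.75 + 0.25·12.75 + -2·5.55 = 35.0875

35.0875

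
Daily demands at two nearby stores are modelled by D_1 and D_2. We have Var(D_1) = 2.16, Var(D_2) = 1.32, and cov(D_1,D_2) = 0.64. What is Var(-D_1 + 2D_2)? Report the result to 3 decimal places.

4.880

Var(-D_1 + 2D_2) = (-1)²·Var(D_1) + (2)²·Var(D_2) + 2·(-1)·(2)·cov(D_1,D_2)
= 1·2.16 + 4·1.32 + -4·0.64 = 4.88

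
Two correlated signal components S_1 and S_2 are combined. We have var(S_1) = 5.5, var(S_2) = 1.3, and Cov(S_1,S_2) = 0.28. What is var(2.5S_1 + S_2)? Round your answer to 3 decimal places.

var(2.5S_1 + S_2) = (2.5)²·var(S_1) + (1)²·var(S_2) + 2·(2.5)·(1)·Cov(S_1,S_2)
= 6.25·5.5 + 1·1.3 + 5·0.28 = 37.075

37.075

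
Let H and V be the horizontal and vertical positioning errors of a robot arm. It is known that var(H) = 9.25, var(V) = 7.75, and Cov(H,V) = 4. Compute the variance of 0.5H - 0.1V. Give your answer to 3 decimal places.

var(0.5H - 0.1V) = (0.5)²·var(H) + (-0.1)²·var(V) + 2·(0.5)·(-0.1)·Cov(H,V)
= 0.25·9.25 + 0.01·7.75 + -0.1·4 = 1.99

1.990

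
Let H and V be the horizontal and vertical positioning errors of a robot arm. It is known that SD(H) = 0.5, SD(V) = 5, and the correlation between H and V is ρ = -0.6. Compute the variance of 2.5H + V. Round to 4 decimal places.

Var(H) = (0.5)² = 0.25;  Var(V) = (5)² = 25
Cov(H,V) = ρ·SD(H)·SD(V) = -0.6·0.5·5 = -1.5
Var(2.5H + V) = (2.5)²·Var(H) + (1)²·Var(V) + 2·(2.5)·(1)·Cov(H,V)
= 6.25·0.25 + 1·25 + 5·-1.5 = 19.0625

19.0625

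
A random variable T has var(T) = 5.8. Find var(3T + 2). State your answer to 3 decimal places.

var(3T + 2) = (3)²·var(T) = 9·5.8 = 52.2

52.200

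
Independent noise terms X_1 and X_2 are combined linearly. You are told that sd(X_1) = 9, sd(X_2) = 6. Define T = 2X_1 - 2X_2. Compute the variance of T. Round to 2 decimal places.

468.00

var(X_1) = 81, var(X_2) = 36
By independence, var(T) = (2)²var(X_1) + (-2)²var(X_2)
= (2)²·81 + (-2)²·36 = 468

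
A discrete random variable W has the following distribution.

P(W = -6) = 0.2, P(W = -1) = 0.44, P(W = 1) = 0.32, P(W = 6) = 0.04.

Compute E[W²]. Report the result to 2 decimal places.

E[W²] = (-6)²(0.2) + (-1)²(0.44) + (1)²(0.32) + (6)²(0.04) = 9.4

9.40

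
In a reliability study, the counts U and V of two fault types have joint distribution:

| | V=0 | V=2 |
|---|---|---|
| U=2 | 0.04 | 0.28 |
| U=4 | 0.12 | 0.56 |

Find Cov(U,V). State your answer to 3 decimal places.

-0.045

E[U] = 3.36,  E[V] = 1.68
E[UV] = 5.6
Cov(U,V) = E[UV] − E[U]E[V] = 5.6 − (3.36)(1.68) = -0.0448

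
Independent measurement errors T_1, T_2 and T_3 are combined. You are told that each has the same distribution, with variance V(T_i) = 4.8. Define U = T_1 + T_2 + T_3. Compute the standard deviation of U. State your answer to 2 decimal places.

3.79

By independence, V(U) = (1)²V(T_1) + (1)²V(T_2) + (1)²V(T_3)
= (1)²·4.8 + (1)²·4.8 + (1)²·4.8 = 14.4
SD(U) = √14.4 ≈ 3.79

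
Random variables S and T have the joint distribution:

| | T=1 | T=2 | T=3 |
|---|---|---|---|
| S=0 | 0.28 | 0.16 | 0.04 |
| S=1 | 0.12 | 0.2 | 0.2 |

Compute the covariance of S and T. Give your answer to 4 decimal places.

0.1632

E[S] = 0.52,  E[T] = 1.84
E[ST] = 1.12
cov(S,T) = E[ST] − E[S]E[T] = 1.12 − (0.52)(1.84) = 0.1632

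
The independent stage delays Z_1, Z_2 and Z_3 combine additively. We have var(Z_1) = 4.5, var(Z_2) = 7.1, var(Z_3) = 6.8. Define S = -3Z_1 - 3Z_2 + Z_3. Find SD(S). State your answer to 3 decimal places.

By independence, var(S) = (-3)²var(Z_1) + (-3)²var(Z_2) + (1)²var(Z_3)
= (-3)²·4.5 + (-3)²·7.1 + (1)²·6.8 = 111.2
SD(S) = √111.2 ≈ 10.545

10.545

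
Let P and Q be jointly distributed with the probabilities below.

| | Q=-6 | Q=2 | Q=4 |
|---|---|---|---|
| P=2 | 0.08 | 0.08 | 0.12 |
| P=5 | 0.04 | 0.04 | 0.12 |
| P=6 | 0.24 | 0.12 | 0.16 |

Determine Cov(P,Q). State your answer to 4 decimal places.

E[P] = 4.68,  E[Q] = -0.08
E[PQ] = -1.44
Cov(P,Q) = E[PQ] − E[P]E[Q] = -1.44 − (4.68)(-0.08) = -1.0656

-1.0656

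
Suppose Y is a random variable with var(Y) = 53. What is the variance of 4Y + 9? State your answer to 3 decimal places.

var(4Y + 9) = (4)²·var(Y) = 16·53 = 848

848.000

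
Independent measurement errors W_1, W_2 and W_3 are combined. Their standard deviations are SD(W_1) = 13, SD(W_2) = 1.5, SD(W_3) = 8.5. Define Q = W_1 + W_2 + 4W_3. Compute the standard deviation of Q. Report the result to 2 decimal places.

V(W_1) = 169, V(W_2) = 2.25, V(W_3) = 72.25
By independence, V(Q) = (1)²V(W_1) + (1)²V(W_2) + (4)²V(W_3)
= (1)²·169 + (1)²·2.25 + (4)²·72.25 = 1327.25
SD(Q) = √1327.25 ≈ 36.43

36.43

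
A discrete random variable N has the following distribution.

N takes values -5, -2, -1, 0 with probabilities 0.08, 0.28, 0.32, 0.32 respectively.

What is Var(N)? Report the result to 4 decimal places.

1.8016

E[N] = (-5)(0.08) + (-2)(0.28) + (-1)(0.32) + (0)(0.32) = -1.28
E[N²] = (-5)²(0.08) + (-2)²(0.28) + (-1)²(0.32) + (0)²(0.32) = 3.44
Var(N) = E[N²] − (E[N])² = 3.44 − (-1.28)² = 1.8016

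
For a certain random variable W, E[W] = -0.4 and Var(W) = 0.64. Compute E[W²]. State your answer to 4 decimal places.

0.8000

E[W²] = Var(W) + (E[W])² = 0.64 + (-0.4)² = 0.8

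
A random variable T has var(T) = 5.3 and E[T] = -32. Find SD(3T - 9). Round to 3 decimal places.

var(3T - 9) = (3)²·5.3 = 47.7
SD(3T - 9) = √47.7 ≈ 6.907

6.907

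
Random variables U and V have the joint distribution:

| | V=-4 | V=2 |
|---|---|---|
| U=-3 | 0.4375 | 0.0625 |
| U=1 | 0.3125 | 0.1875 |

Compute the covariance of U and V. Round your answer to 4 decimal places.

1.5000

E[U] = -1,  E[V] = -2.5
E[UV] = 4
Cov(U,V) = E[UV] − E[U]E[V] = 4 − (-1)(-2.5) = 1.5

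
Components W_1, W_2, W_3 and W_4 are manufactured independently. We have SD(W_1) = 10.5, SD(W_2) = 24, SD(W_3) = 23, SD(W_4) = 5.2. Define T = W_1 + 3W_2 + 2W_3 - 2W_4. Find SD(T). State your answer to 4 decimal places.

var(W_1) = 110.25, var(W_2) = 576, var(W_3) = 529, var(W_4) = 27.04
By independence, var(T) = (1)²var(W_1) + (3)²var(W_2) + (2)²var(W_3) + (-2)²var(W_4)
= (1)²·110.25 + (3)²·576 + (2)²·529 + (-2)²·27.04 = 7518.41
SD(T) = √7518.41 ≈ 86.7088

86.7088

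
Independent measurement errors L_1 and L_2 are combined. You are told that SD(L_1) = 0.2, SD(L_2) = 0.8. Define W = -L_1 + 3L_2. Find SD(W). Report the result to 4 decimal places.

2.4083

Var(L_1) = 0.04, Var(L_2) = 0.64
By independence, Var(W) = (-1)²Var(L_1) + (3)²Var(L_2)
= (-1)²·0.04 + (3)²·0.64 = 5.8
SD(W) = √5.8 ≈ 2.4083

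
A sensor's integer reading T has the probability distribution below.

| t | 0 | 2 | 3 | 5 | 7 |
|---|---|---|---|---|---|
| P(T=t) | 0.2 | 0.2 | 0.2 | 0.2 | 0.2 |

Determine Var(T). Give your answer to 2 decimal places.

5.84

E[T] = (0)(0.2) + (2)(0.2) + (3)(0.2) + (5)(0.2) + (7)(0.2) = 3.4
E[T²] = (0)²(0.2) + (2)²(0.2) + (3)²(0.2) + (5)²(0.2) + (7)²(0.2) = 17.4
Var(T) = E[T²] − (E[T])² = 17.4 − (3.4)² = 5.84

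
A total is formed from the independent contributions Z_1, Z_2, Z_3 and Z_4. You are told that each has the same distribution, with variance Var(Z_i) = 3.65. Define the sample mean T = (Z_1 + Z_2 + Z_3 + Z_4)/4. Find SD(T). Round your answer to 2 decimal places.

By independence, Var(T) = (0.25)²Var(Z_1) + (0.25)²Var(Z_2) + (0.25)²Var(Z_3) + (0.25)²Var(Z_4)
= (0.25)²·3.65 + (0.25)²·3.65 + (0.25)²·3.65 + (0.25)²·3.65 = 0.9125
SD(T) = √0.9125 ≈ 0.96

0.96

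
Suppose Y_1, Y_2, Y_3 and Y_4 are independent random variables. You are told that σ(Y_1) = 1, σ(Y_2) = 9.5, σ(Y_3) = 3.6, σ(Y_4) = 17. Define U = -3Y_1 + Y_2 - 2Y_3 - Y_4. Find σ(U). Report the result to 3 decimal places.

20.978

V(Y_1) = 1, V(Y_2) = 90.25, V(Y_3) = 12.96, V(Y_4) = 289
By independence, V(U) = (-3)²V(Y_1) + (1)²V(Y_2) + (-2)²V(Y_3) + (-1)²V(Y_4)
= (-3)²·1 + (1)²·90.25 + (-2)²·12.96 + (-1)²·289 = 440.09
σ(U) = √440.09 ≈ 20.978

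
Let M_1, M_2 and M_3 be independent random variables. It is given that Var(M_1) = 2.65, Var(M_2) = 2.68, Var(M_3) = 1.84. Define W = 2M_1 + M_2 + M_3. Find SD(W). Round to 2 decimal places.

3.89

By independence, Var(W) = (2)²Var(M_1) + (1)²Var(M_2) + (1)²Var(M_3)
= (2)²·2.65 + (1)²·2.68 + (1)²·1.84 = 15.12
SD(W) = √15.12 ≈ 3.89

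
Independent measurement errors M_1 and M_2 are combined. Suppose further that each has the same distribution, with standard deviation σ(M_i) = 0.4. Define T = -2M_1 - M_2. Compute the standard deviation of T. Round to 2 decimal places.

0.89

Var(M_i) = (0.4)² = 0.16
By independence, Var(T) = (-2)²Var(M_1) + (-1)²Var(M_2)
= (-2)²·0.16 + (-1)²·0.16 = 0.8
σ(T) = √0.8 ≈ 0.89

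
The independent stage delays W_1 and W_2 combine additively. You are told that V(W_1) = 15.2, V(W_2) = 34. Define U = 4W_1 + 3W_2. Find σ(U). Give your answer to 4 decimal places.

23.4350

By independence, V(U) = (4)²V(W_1) + (3)²V(W_2)
= (4)²·15.2 + (3)²·34 = 549.2
σ(U) = √549.2 ≈ 23.4350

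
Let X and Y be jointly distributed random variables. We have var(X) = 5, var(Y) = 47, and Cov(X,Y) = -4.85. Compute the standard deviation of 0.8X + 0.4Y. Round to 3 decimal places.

2.760

var(0.8X + 0.4Y) = (0.8)²·var(X) + (0.4)²·var(Y) + 2·(0.8)·(0.4)·Cov(X,Y)
= 0.64·5 + 0.16·47 + 0.64·-4.85 = 7.616
SD(0.8X + 0.4Y) = √7.616 ≈ 2.760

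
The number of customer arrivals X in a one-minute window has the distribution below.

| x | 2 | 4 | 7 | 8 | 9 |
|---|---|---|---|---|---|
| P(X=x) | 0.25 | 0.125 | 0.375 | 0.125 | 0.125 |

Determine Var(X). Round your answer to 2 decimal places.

E[X] = (2)(0.25) + (4)(0.125) + (7)(0.375) + (8)(0.125) + (9)(0.125) = 5.75
E[X²] = (2)²(0.25) + (4)²(0.125) + (7)²(0.375) + (8)²(0.125) + (9)²(0.125) = 39.5
Var(X) = E[X²] − (E[X])² = 39.5 − (5.75)² = 6.4375

6.44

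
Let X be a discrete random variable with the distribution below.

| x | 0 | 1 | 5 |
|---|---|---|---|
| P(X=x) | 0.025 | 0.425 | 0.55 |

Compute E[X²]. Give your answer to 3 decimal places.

14.175

E[X²] = (0)²(0.025) + (1)²(0.425) + (5)²(0.55) = 14.175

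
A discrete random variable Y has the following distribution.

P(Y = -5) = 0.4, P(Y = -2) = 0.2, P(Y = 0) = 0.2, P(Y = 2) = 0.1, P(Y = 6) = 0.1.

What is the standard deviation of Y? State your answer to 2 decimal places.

3.50

E[Y] = (-5)(0.4) + (-2)(0.2) + (0)(0.2) + (2)(0.1) + (6)(0.1) = -1.6
E[Y²] = (-5)²(0.4) + (-2)²(0.2) + (0)²(0.2) + (2)²(0.1) + (6)²(0.1) = 14.8
Var(Y) = E[Y²] − (E[Y])² = 14.8 − (-1.6)² = 12.24
SD(Y) = √12.24 ≈ 3.50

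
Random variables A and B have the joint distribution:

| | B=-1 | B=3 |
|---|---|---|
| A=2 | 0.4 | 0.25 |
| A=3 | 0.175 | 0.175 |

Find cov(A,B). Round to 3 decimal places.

E[A] = 2.35,  E[B] = 0.7
E[AB] = 1.75
cov(A,B) = E[AB] − E[A]E[B] = 1.75 − (2.35)(0.7) = 0.105

0.105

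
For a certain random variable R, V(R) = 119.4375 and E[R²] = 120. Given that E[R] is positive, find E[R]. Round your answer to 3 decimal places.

(E[R])² = E[R²] − V(R) = 120 − 119.4375 = 0.5625
E[R] = √0.5625 = 0.75

0.750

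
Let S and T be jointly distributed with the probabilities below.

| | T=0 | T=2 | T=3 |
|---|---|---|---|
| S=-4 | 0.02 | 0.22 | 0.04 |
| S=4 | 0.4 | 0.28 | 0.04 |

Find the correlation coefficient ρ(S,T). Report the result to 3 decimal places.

E[S] = 1.76,  E[T] = 1.24
E[ST] = 0.48
Cov(S,T) = E[ST] − E[S]E[T] = 0.48 − (1.76)(1.24) = -1.7024
V(S) = 12.9024,  V(T) = 1.1824
ρ = -1.7024 / √(12.9024·1.1824) ≈ -0.436

-0.436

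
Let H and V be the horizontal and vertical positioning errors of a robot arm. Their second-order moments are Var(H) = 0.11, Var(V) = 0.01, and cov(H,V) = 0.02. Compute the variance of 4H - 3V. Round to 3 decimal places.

1.370

Var(4H - 3V) = (4)²·Var(H) + (-3)²·Var(V) + 2·(4)·(-3)·cov(H,V)
= 16·0.11 + 9·0.01 + -24·0.02 = 1.37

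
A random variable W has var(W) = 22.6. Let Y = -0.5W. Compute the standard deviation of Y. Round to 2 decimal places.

2.38

var(-0.5W) = (-0.5)²·22.6 = 5.65
SD(Y) = √5.65 ≈ 2.38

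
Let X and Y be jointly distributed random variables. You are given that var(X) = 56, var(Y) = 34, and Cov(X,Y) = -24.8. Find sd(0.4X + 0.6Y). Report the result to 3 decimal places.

var(0.4X + 0.6Y) = (0.4)²·var(X) + (0.6)²·var(Y) + 2·(0.4)·(0.6)·Cov(X,Y)
= 0.16·56 + 0.36·34 + 0.48·-24.8 = 9.296
sd(0.4X + 0.6Y) = √9.296 ≈ 3.049

3.049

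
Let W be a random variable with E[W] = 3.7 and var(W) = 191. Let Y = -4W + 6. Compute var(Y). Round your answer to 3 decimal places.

3056.000

var(-4W + 6) = (-4)²·var(W) = 16·191 = 3056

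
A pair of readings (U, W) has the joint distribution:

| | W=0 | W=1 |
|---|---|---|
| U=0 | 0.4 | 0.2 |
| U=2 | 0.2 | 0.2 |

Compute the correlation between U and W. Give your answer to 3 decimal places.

E[U] = 0.8,  E[W] = 0.4
E[UW] = 0.4
Cov(U,W) = E[UW] − E[U]E[W] = 0.4 − (0.8)(0.4) = 0.08
V(U) = 0.96,  V(W) = 0.24
ρ = 0.08 / √(0.96·0.24) ≈ 0.167

0.167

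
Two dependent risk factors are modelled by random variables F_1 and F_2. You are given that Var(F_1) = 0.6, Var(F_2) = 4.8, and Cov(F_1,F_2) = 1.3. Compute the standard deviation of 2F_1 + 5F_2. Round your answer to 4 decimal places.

Var(2F_1 + 5F_2) = (2)²·Var(F_1) + (5)²·Var(F_2) + 2·(2)·(5)·Cov(F_1,F_2)
= 4·0.6 + 25·4.8 + 20·1.3 = 148.4
σ(2F_1 + 5F_2) = √148.4 ≈ 12.1820

12.1820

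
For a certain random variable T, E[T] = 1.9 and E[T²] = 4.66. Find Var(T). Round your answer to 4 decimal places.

Var(T) = 4.66 − (1.9)² = 1.05

1.0500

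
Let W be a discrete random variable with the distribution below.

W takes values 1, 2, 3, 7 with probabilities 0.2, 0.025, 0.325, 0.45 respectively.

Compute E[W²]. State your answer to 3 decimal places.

E[W²] = (1)²(0.2) + (2)²(0.025) + (3)²(0.325) + (7)²(0.45) = 25.275

25.275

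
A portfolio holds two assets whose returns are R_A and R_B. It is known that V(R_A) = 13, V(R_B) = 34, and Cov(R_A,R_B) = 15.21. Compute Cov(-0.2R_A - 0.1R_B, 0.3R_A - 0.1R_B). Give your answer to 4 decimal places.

-0.5921

Cov(-0.2R_A - 0.1R_B, 0.3R_A - 0.1R_B) = (-0.2)(0.3)V(R_A) + (-0.1)(-0.1)V(R_B) + [(-0.2)(-0.1) + (-0.1)(0.3)]Cov(R_A,R_B)
= -0.06·13 + 0.01·34 + -0.01·15.21 = -0.5921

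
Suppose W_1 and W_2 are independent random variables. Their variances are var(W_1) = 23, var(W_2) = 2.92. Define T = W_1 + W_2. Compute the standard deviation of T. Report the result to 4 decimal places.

5.0912

By independence, var(T) = (1)²var(W_1) + (1)²var(W_2)
= (1)²·23 + (1)²·2.92 = 25.92
σ(T) = √25.92 ≈ 5.0912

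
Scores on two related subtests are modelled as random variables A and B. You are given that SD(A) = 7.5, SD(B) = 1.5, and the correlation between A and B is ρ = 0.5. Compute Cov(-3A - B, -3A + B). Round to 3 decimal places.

504.000

var(A) = (7.5)² = 56.25;  var(B) = (1.5)² = 2.25
Cov(A,B) = ρ·SD(A)·SD(B) = 0.5·7.5·1.5 = 5.625
Cov(-3A - B, -3A + B) = (-3)(-3)var(A) + (-1)(1)var(B) + [(-3)(1) + (-1)(-3)]Cov(A,B)
= 9·56.25 + -1·2.25 + 0·5.625 = 504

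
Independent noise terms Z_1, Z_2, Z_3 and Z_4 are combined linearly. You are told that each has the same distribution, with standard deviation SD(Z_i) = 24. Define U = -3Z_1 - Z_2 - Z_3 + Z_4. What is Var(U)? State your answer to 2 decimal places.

6912.00

Var(Z_i) = (24)² = 576
By independence, Var(U) = (-3)²Var(Z_1) + (-1)²Var(Z_2) + (-1)²Var(Z_3) + (1)²Var(Z_4)
= (-3)²·576 + (-1)²·576 + (-1)²·576 + (1)²·576 = 6912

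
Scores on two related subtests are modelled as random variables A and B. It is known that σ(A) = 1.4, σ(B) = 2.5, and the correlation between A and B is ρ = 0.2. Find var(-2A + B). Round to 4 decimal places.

11.2900

var(A) = (1.4)² = 1.96;  var(B) = (2.5)² = 6.25
Cov(A,B) = ρ·σ(A)·σ(B) = 0.2·1.4·2.5 = 0.7
var(-2A + B) = (-2)²·var(A) + (1)²·var(B) + 2·(-2)·(1)·Cov(A,B)
= 4·1.96 + 1·6.25 + -4·0.7 = 11.29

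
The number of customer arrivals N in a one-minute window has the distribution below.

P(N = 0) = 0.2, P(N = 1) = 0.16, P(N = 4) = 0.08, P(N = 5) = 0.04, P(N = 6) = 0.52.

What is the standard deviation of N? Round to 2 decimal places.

E[N] = (0)(0.2) + (1)(0.16) + (4)(0.08) + (5)(0.04) + (6)(0.52) = 3.8
E[N²] = (0)²(0.2) + (1)²(0.16) + (4)²(0.08) + (5)²(0.04) + (6)²(0.52) = 21.16
Var(N) = E[N²] − (E[N])² = 21.16 − (3.8)² = 6.72
SD(N) = √6.72 ≈ 2.59

2.59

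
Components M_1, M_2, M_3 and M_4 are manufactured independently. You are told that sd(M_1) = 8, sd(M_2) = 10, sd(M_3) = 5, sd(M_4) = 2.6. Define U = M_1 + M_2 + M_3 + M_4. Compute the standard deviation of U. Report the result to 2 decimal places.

V(M_1) = 64, V(M_2) = 100, V(M_3) = 25, V(M_4) = 6.76
By independence, V(U) = (1)²V(M_1) + (1)²V(M_2) + (1)²V(M_3) + (1)²V(M_4)
= (1)²·64 + (1)²·100 + (1)²·25 + (1)²·6.76 = 195.76
sd(U) = √195.76 ≈ 13.99

13.99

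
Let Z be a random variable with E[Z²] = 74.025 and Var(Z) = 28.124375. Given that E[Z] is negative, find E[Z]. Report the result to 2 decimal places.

-6.78

(E[Z])² = E[Z²] − Var(Z) = 74.025 − 28.124375 = 45.900625
E[Z] = −√45.900625 = -6.775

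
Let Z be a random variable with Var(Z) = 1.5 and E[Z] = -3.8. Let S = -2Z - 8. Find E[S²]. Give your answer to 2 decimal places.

6.16

E[-2Z - 8] = -2·-3.8 − 8 = -0.4
Var(-2Z - 8) = (-2)²·1.5 = 6
E[S²] = Var(S) + (E[S])² = 6 + (-0.4)² = 6.16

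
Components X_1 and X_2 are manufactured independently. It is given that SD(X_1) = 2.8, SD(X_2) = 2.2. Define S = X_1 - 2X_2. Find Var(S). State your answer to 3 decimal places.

27.200

Var(X_1) = 7.84, Var(X_2) = 4.84
By independence, Var(S) = (1)²Var(X_1) + (-2)²Var(X_2)
= (1)²·7.84 + (-2)²·4.84 = 27.2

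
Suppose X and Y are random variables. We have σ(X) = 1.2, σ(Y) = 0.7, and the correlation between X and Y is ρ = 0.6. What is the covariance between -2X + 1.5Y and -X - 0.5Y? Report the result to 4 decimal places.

2.2605

V(X) = (1.2)² = 1.44;  V(Y) = (0.7)² = 0.49
Cov(X,Y) = ρ·σ(X)·σ(Y) = 0.6·1.2·0.7 = 0.504
Cov(-2X + 1.5Y, -X - 0.5Y) = (-2)(-1)V(X) + (1.5)(-0.5)V(Y) + [(-2)(-0.5) + (1.5)(-1)]Cov(X,Y)
= 2·1.44 + -0.75·0.49 + -0.5·0.504 = 2.2605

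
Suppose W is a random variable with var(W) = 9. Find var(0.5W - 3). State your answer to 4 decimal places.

2.2500

var(0.5W - 3) = (0.5)²·var(W) = 0.25·9 = 2.25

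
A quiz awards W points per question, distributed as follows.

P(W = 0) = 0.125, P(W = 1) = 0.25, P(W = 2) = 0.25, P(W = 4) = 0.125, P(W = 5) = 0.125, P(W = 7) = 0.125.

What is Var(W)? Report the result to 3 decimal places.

4.938

E[W] = (0)(0.125) + (1)(0.25) + (2)(0.25) + (4)(0.125) + (5)(0.125) + (7)(0.125) = 2.75
E[W²] = (0)²(0.125) + (1)²(0.25) + (2)²(0.25) + (4)²(0.125) + (5)²(0.125) + (7)²(0.125) = 12.5
Var(W) = E[W²] − (E[W])² = 12.5 − (2.75)² = 4.9375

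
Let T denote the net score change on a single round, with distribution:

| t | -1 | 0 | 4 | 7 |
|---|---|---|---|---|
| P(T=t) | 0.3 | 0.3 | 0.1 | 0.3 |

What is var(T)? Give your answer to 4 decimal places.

11.7600

E[T] = (-1)(0.3) + (0)(0.3) + (4)(0.1) + (7)(0.3) = 2.2
E[T²] = (-1)²(0.3) + (0)²(0.3) + (4)²(0.1) + (7)²(0.3) = 16.6
var(T) = E[T²] − (E[T])² = 16.6 − (2.2)² = 11.76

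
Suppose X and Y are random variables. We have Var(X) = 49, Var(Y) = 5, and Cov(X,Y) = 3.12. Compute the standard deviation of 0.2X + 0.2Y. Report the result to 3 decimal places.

Var(0.2X + 0.2Y) = (0.2)²·Var(X) + (0.2)²·Var(Y) + 2·(0.2)·(0.2)·Cov(X,Y)
= 0.04·49 + 0.04·5 + 0.08·3.12 = 2.4096
SD(0.2X + 0.2Y) = √2.4096 ≈ 1.552

1.552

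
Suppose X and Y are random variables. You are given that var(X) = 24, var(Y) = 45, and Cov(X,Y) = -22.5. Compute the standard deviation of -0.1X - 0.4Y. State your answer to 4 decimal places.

var(-0.1X - 0.4Y) = (-0.1)²·var(X) + (-0.4)²·var(Y) + 2·(-0.1)·(-0.4)·Cov(X,Y)
= 0.01·24 + 0.16·45 + 0.08·-22.5 = 5.64
SD(-0.1X - 0.4Y) = √5.64 ≈ 2.3749

2.3749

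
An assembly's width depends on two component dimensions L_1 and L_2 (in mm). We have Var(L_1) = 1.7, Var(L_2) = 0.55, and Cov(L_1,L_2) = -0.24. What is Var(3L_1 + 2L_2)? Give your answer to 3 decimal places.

14.620

Var(3L_1 + 2L_2) = (3)²·Var(L_1) + (2)²·Var(L_2) + 2·(3)·(2)·Cov(L_1,L_2)
= 9·1.7 + 4·0.55 + 12·-0.24 = 14.62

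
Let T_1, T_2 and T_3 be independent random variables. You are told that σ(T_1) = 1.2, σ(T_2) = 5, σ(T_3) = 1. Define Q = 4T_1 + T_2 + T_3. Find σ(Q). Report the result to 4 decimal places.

Var(T_1) = 1.44, Var(T_2) = 25, Var(T_3) = 1
By independence, Var(Q) = (4)²Var(T_1) + (1)²Var(T_2) + (1)²Var(T_3)
= (4)²·1.44 + (1)²·25 + (1)²·1 = 49.04
σ(Q) = √49.04 ≈ 7.0029

7.0029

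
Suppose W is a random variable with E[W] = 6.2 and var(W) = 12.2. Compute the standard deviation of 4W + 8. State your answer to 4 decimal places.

13.9714

var(4W + 8) = (4)²·12.2 = 195.2
σ(4W + 8) = √195.2 ≈ 13.9714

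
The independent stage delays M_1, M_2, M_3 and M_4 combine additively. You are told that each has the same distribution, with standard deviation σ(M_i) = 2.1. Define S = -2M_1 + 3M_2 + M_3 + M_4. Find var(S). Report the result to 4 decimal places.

var(M_i) = (2.1)² = 4.41
By independence, var(S) = (-2)²var(M_1) + (3)²var(M_2) + (1)²var(M_3) + (1)²var(M_4)
= (-2)²·4.41 + (3)²·4.41 + (1)²·4.41 + (1)²·4.41 = 66.15

66.1500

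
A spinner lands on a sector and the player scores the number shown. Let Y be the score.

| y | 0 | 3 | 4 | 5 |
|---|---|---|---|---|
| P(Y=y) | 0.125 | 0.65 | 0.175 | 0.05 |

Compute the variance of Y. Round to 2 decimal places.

1.49

E[Y] = (0)(0.125) + (3)(0.65) + (4)(0.175) + (5)(0.05) = 2.9
E[Y²] = (0)²(0.125) + (3)²(0.65) + (4)²(0.175) + (5)²(0.05) = 9.9
V(Y) = E[Y²] − (E[Y])² = 9.9 − (2.9)² = 1.49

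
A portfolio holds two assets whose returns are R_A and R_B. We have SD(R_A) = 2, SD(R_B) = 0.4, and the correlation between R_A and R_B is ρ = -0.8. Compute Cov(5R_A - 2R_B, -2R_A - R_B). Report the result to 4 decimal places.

-39.0400

Var(R_A) = (2)² = 4;  Var(R_B) = (0.4)² = 0.16
Cov(R_A,R_B) = ρ·SD(R_A)·SD(R_B) = -0.8·2·0.4 = -0.64
Cov(5R_A - 2R_B, -2R_A - R_B) = (5)(-2)Var(R_A) + (-2)(-1)Var(R_B) + [(5)(-1) + (-2)(-2)]Cov(R_A,R_B)
= -10·4 + 2·0.16 + -1·-0.64 = -39.04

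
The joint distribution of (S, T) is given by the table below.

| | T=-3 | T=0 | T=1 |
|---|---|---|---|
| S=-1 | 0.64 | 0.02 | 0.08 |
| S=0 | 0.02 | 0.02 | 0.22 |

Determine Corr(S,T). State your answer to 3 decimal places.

0.736

E[S] = -0.74,  E[T] = -1.68
E[ST] = 1.84
cov(S,T) = E[ST] − E[S]E[T] = 1.84 − (-0.74)(-1.68) = 0.5968
Var(S) = 0.1924,  Var(T) = 3.4176
ρ = 0.5968 / √(0.1924·3.4176) ≈ 0.736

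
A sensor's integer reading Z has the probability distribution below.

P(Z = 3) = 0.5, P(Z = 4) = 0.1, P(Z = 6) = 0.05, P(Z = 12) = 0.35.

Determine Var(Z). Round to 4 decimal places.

E[Z] = (3)(0.5) + (4)(0.1) + (6)(0.05) + (12)(0.35) = 6.4
E[Z²] = (3)²(0.5) + (4)²(0.1) + (6)²(0.05) + (12)²(0.35) = 58.3
Var(Z) = E[Z²] − (E[Z])² = 58.3 − (6.4)² = 17.34

17.3400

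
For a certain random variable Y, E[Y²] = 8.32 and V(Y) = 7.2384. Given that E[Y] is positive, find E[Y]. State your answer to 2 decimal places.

1.04

(E[Y])² = E[Y²] − V(Y) = 8.32 − 7.2384 = 1.0816
E[Y] = √1.0816 = 1.04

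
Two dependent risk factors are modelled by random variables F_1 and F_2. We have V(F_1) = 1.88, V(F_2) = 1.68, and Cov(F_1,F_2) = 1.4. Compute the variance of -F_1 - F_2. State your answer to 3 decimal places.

6.360

V(-F_1 - F_2) = (-1)²·V(F_1) + (-1)²·V(F_2) + 2·(-1)·(-1)·Cov(F_1,F_2)
= 1·1.88 + 1·1.68 + 2·1.4 = 6.36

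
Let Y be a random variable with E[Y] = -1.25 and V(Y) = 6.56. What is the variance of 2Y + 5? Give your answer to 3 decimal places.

26.240

V(2Y + 5) = (2)²·V(Y) = 4·6.56 = 26.24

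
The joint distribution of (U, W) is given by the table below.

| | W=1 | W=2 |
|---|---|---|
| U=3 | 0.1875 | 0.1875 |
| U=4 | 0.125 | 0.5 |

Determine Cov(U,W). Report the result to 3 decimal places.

0.070

E[U] = 3.625,  E[W] = 1.6875
E[UW] = 6.1875
Cov(U,W) = E[UW] − E[U]E[W] = 6.1875 − (3.625)(1.6875) = 0.0703125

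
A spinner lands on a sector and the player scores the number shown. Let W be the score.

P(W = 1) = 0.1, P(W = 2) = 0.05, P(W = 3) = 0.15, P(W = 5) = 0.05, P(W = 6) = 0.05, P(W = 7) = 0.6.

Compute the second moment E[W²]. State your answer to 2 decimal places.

34.10

E[W²] = (1)²(0.1) + (2)²(0.05) + (3)²(0.15) + (5)²(0.05) + (6)²(0.05) + (7)²(0.6) = 34.1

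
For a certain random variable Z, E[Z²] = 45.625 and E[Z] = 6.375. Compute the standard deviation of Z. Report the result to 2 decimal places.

2.23

var(Z) = 45.625 − (6.375)² = 4.984375
SD(Z) = √4.984375 ≈ 2.23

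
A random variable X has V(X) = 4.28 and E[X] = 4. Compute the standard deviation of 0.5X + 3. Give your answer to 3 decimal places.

1.034

V(0.5X + 3) = (0.5)²·4.28 = 1.07
σ(0.5X + 3) = √1.07 ≈ 1.034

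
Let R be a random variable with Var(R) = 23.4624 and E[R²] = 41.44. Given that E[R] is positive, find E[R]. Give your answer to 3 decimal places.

(E[R])² = E[R²] − Var(R) = 41.44 − 23.4624 = 17.9776
E[R] = √17.9776 = 4.24

4.240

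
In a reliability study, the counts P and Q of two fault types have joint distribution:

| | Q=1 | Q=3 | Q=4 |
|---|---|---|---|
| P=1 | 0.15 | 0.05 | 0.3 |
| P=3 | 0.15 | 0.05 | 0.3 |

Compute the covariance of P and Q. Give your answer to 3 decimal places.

0.000

E[P] = 2,  E[Q] = 3
E[PQ] = 6
Cov(P,Q) = E[PQ] − E[P]E[Q] = 6 − (2)(3) = 0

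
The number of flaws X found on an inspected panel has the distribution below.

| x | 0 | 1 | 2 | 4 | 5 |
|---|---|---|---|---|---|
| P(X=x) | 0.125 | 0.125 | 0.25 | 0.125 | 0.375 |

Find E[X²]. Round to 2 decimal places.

E[X²] = (0)²(0.125) + (1)²(0.125) + (2)²(0.25) + (4)²(0.125) + (5)²(0.375) = 12.5

12.50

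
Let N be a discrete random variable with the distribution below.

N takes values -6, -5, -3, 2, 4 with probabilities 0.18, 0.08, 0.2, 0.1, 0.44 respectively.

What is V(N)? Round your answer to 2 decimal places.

17.71

E[N] = (-6)(0.18) + (-5)(0.08) + (-3)(0.2) + (2)(0.1) + (4)(0.44) = -0.12
E[N²] = (-6)²(0.18) + (-5)²(0.08) + (-3)²(0.2) + (2)²(0.1) + (4)²(0.44) = 17.72
V(N) = E[N²] − (E[N])² = 17.72 − (-0.12)² = 17.7056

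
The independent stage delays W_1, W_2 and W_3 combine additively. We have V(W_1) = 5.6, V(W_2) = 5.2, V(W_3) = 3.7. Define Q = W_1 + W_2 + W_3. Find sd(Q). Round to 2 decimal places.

By independence, V(Q) = (1)²V(W_1) + (1)²V(W_2) + (1)²V(W_3)
= (1)²·5.6 + (1)²·5.2 + (1)²·3.7 = 14.5
sd(Q) = √14.5 ≈ 3.81

3.81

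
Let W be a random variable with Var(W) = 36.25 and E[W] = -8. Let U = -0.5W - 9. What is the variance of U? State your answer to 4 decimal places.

Var(-0.5W - 9) = (-0.5)²·Var(W) = 0.25·36.25 = 9.0625

9.0625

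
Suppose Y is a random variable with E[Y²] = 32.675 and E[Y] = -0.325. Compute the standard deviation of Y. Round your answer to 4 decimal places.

var(Y) = 32.675 − (-0.325)² = 32.569375
SD(Y) = √32.569375 ≈ 5.7070

5.7070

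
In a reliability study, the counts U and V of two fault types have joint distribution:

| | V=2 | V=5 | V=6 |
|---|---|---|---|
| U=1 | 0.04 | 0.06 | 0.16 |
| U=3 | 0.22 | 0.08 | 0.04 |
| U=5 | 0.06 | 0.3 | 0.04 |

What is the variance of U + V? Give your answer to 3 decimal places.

E[U] = 3.28,  E[V] = 4.28,  E[UV] = 13.88
Var(U) = 13.32 − (3.28)² = 2.5616;  Var(V) = 20.92 − (4.28)² = 2.6016
cov(U,V) = 13.88 − (3.28)(4.28) = -0.1584
Var(U + V) = (1)²·2.5616 + (1)²·2.6016 + 2·(1)·(1)·-0.1584 = 4.8464

4.846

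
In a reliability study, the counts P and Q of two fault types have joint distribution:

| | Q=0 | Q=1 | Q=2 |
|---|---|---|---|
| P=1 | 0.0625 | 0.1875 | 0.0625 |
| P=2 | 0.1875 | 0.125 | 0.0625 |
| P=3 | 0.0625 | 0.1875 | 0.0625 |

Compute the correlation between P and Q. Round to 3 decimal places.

0.000

E[P] = 2,  E[Q] = 0.875
E[PQ] = 1.75
cov(P,Q) = E[PQ] − E[P]E[Q] = 1.75 − (2)(0.875) = 0
var(P) = 0.625,  var(Q) = 0.484375
ρ = 0 / √(0.625·0.484375) ≈ 0.000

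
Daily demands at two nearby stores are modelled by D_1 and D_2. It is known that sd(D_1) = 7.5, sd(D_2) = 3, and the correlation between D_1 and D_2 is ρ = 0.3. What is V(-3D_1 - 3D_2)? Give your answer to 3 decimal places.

708.750

V(D_1) = (7.5)² = 56.25;  V(D_2) = (3)² = 9
Cov(D_1,D_2) = ρ·sd(D_1)·sd(D_2) = 0.3·7.5·3 = 6.75
V(-3D_1 - 3D_2) = (-3)²·V(D_1) + (-3)²·V(D_2) + 2·(-3)·(-3)·Cov(D_1,D_2)
= 9·56.25 + 9·9 + 18·6.75 = 708.75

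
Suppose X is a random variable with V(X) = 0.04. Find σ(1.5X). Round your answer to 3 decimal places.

0.300

V(1.5X) = (1.5)²·0.04 = 0.09
σ(1.5X) = √0.09 ≈ 0.300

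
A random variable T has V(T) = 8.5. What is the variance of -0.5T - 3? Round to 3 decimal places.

V(-0.5T - 3) = (-0.5)²·V(T) = 0.25·8.5 = 2.125

2.125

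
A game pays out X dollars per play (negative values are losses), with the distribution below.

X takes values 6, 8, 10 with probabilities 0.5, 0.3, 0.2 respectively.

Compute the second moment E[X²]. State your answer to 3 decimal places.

E[X²] = (6)²(0.5) + (8)²(0.3) + (10)²(0.2) = 57.2

57.200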